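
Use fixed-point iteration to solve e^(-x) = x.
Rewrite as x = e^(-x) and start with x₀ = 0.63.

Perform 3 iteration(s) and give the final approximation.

Equation: e^(-x) = x
Fixed-point form: x = e^(-x)
x₀ = 0.63

x_1 = g(0.630000) = 0.532592
x_2 = g(0.532592) = 0.587081
x_3 = g(0.587081) = 0.555948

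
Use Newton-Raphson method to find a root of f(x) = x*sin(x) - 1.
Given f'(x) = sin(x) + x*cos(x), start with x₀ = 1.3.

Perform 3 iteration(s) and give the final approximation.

f(x) = x*sin(x) - 1
f'(x) = sin(x) + x*cos(x)
x₀ = 1.3

Newton-Raphson formula: x_{n+1} = x_n - f(x_n)/f'(x_n)

Iteration 1:
  f(1.300000) = 0.252626
  f'(1.300000) = 1.311307
  x_1 = 1.300000 - 0.252626/1.311307 = 1.107348
Iteration 2:
  f(1.107348) = -0.009459
  f'(1.107348) = 1.389540
  x_2 = 1.107348 - (-0.009459)/1.389540 = 1.114155
Iteration 3:
  f(1.114155) = -0.000002
  f'(1.114155) = 1.388810
  x_3 = 1.114155 - (-0.000002)/1.388810 = 1.114157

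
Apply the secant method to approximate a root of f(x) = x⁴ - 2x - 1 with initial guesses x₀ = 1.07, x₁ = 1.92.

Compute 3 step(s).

f(x) = x⁴ - 2x - 1
x₀ = 1.07, x₁ = 1.92

Secant formula: x_{n+1} = x_n - f(x_n)(x_n - x_{n-1})/(f(x_n) - f(x_{n-1}))

Iteration 1:
  f(1.070000) = -1.829204
  f(1.920000) = 8.749545
  x_2 = 1.920000 - 8.749545×(1.920000 - 1.070000)/(8.749545 - (-1.829204))
       = 1.216976
Iteration 2:
  f(1.920000) = 8.749545
  f(1.216976) = -1.240500
  x_3 = 1.216976 - (-1.240500)×(1.216976 - 1.920000)/(-1.240500 - 8.749545)
       = 1.304273
Iteration 3:
  f(1.216976) = -1.240500
  f(1.304273) = -0.714709
  x_4 = 1.304273 - (-0.714709)×(1.304273 - 1.216976)/(-0.714709 - (-1.240500))
       = 1.422936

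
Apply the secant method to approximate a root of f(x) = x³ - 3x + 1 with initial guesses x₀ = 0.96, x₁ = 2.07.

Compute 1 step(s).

f(x) = x³ - 3x + 1
x₀ = 0.96, x₁ = 2.07

Secant formula: x_{n+1} = x_n - f(x_n)(x_n - x_{n-1})/(f(x_n) - f(x_{n-1}))

Iteration 1:
  f(0.960000) = -0.995264
  f(2.070000) = 3.659743
  x_2 = 2.070000 - 3.659743×(2.070000 - 0.960000)/(3.659743 - (-0.995264))
       = 1.197324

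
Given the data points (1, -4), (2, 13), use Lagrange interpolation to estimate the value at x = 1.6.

Lagrange interpolation formula:
P(x) = Σ yᵢ × Lᵢ(x)
where Lᵢ(x) = Π_{j≠i} (x - xⱼ)/(xᵢ - xⱼ)

L_0(1.6) = (1.6 - 2)/(1 - 2) = 0.400000
L_1(1.6) = (1.6 - 1)/(2 - 1) = 0.600000

P(1.6) = (-4)×L_0(1.6) + 13×L_1(1.6)
P(1.6) = 6.200000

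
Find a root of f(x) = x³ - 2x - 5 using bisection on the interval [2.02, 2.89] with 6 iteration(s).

f(x) = x³ - 2x - 5
Initial interval: [2.02, 2.89]

Iteration 1:
  c_1 = (2.020000 + 2.890000)/2 = 2.455000
  f(c_1) = f(2.455000) = 4.886346
  f(a) × f(c) < 0, new interval: [2.020000, 2.455000]
Iteration 2:
  c_2 = (2.020000 + 2.455000)/2 = 2.237500
  f(c_2) = f(2.237500) = 1.726834
  f(a) × f(c) < 0, new interval: [2.020000, 2.237500]
Iteration 3:
  c_3 = (2.020000 + 2.237500)/2 = 2.128750
  f(c_3) = f(2.128750) = 0.389094
  f(a) × f(c) < 0, new interval: [2.020000, 2.128750]
Iteration 4:
  c_4 = (2.020000 + 2.128750)/2 = 2.074375
  f(c_4) = f(2.074375) = -0.222649
  f(a) × f(c) ≥ 0, new interval: [2.074375, 2.128750]
Iteration 5:
  c_5 = (2.074375 + 2.128750)/2 = 2.101562
  f(c_5) = f(2.101562) = 0.078562
  f(a) × f(c) < 0, new interval: [2.074375, 2.101562]
Iteration 6:
  c_6 = (2.074375 + 2.101562)/2 = 2.087969
  f(c_6) = f(2.087969) = -0.073201
  f(a) × f(c) ≥ 0, new interval: [2.087969, 2.101562]

After 6 iteration(s), the approximation is c_6 = 2.087969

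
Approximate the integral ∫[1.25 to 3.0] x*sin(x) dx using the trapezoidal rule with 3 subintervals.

f(x) = x*sin(x)
a = 1.25, b = 3.0, n = 3
h = (b - a)/n = 0.583333

Trapezoidal rule: (h/2)[f(x₀) + 2f(x₁) + 2f(x₂) + ... + f(xₙ)]

x_0 = 1.2500, f(x_0) = 1.186231, coefficient = 1
x_1 = 1.8333, f(x_1) = 1.770514, coefficient = 2
x_2 = 2.4167, f(x_2) = 1.602443, coefficient = 2
x_3 = 3.0000, f(x_3) = 0.423360, coefficient = 1

I ≈ (0.583333/2) × 8.355505 = 2.437022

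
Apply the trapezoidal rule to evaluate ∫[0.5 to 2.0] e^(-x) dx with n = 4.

f(x) = e^(-x)
a = 0.5, b = 2.0, n = 4
h = (b - a)/n = 0.375000

Trapezoidal rule: (h/2)[f(x₀) + 2f(x₁) + 2f(x₂) + ... + f(xₙ)]

x_0 = 0.5000, f(x_0) = 0.606531, coefficient = 1
x_1 = 0.8750, f(x_1) = 0.416862, coefficient = 2
x_2 = 1.2500, f(x_2) = 0.286505, coefficient = 2
x_3 = 1.6250, f(x_3) = 0.196912, coefficient = 2
x_4 = 2.0000, f(x_4) = 0.135335, coefficient = 1

I ≈ (0.375000/2) × 2.542423 = 0.476704
Exact value: 0.471195
Error: 0.005509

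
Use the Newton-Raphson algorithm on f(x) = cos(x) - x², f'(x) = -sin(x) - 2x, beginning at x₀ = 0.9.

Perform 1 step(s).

f(x) = cos(x) - x²
f'(x) = -sin(x) - 2x
x₀ = 0.9

Newton-Raphson formula: x_{n+1} = x_n - f(x_n)/f'(x_n)

Iteration 1:
  f(0.900000) = -0.188390
  f'(0.900000) = -2.583327
  x_1 = 0.900000 - (-0.188390)/(-2.583327) = 0.827075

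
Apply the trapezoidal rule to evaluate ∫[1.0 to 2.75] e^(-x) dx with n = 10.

f(x) = e^(-x)
a = 1.0, b = 2.75, n = 10
h = (b - a)/n = 0.175000

Trapezoidal rule: (h/2)[f(x₀) + 2f(x₁) + 2f(x₂) + ... + f(xₙ)]

x_0 = 1.0000, f(x_0) = 0.367879, coefficient = 1
x_1 = 1.1750, f(x_1) = 0.308819, coefficient = 2
x_2 = 1.3500, f(x_2) = 0.259240, coefficient = 2
x_3 = 1.5250, f(x_3) = 0.217621, coefficient = 2
x_4 = 1.7000, f(x_4) = 0.182684, coefficient = 2
x_5 = 1.8750, f(x_5) = 0.153355, coefficient = 2
x_6 = 2.0500, f(x_6) = 0.128735, coefficient = 2
x_7 = 2.2250, f(x_7) = 0.108067, coefficient = 2
x_8 = 2.4000, f(x_8) = 0.090718, coefficient = 2
x_9 = 2.5750, f(x_9) = 0.076154, coefficient = 2
x_10 = 2.7500, f(x_10) = 0.063928, coefficient = 1

I ≈ (0.175000/2) × 3.482593 = 0.304727
Exact value: 0.303952
Error: 0.000775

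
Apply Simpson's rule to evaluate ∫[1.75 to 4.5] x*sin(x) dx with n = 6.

f(x) = x*sin(x)
a = 1.75, b = 4.5, n = 6
h = (b - a)/n = 0.458333

Simpson's rule: (h/3)[f(x₀) + 4f(x₁) + 2f(x₂) + ... + f(xₙ)]

x_0 = 1.7500, f(x_0) = 1.721975, coefficient = 1
x_1 = 2.2083, f(x_1) = 1.774538, coefficient = 4
x_2 = 2.6667, f(x_2) = 1.219394, coefficient = 2
x_3 = 3.1250, f(x_3) = 0.051850, coefficient = 4
x_4 = 3.5833, f(x_4) = -1.531924, coefficient = 2
x_5 = 4.0417, f(x_5) = -3.166132, coefficient = 4
x_6 = 4.5000, f(x_6) = -4.398886, coefficient = 1

I ≈ (0.458333/3) × -8.660951 = -1.323201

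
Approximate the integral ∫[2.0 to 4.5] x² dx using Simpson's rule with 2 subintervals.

f(x) = x²
a = 2.0, b = 4.5, n = 2
h = (b - a)/n = 1.250000

Simpson's rule: (h/3)[f(x₀) + 4f(x₁) + 2f(x₂) + ... + f(xₙ)]

x_0 = 2.0000, f(x_0) = 4.000000, coefficient = 1
x_1 = 3.2500, f(x_1) = 10.562500, coefficient = 4
x_2 = 4.5000, f(x_2) = 20.250000, coefficient = 1

I ≈ (1.250000/3) × 66.500000 = 27.708333
Exact value: 27.708333
Error: 0.000000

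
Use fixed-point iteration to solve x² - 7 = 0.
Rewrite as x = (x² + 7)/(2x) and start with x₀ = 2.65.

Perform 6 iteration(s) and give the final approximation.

Equation: x² - 7 = 0
Fixed-point form: x = (x² + 7)/(2x)
x₀ = 2.65

x_1 = g(2.650000) = 2.645755
x_2 = g(2.645755) = 2.645751
x_3 = g(2.645751) = 2.645751
x_4 = g(2.645751) = 2.645751
x_5 = g(2.645751) = 2.645751
x_6 = g(2.645751) = 2.645751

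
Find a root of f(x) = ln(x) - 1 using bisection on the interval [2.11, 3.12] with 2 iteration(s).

f(x) = ln(x) - 1
Initial interval: [2.11, 3.12]

Iteration 1:
  c_1 = (2.110000 + 3.120000)/2 = 2.615000
  f(c_1) = f(2.615000) = -0.038736
  f(a) × f(c) ≥ 0, new interval: [2.615000, 3.120000]
Iteration 2:
  c_2 = (2.615000 + 3.120000)/2 = 2.867500
  f(c_2) = f(2.867500) = 0.053441
  f(a) × f(c) < 0, new interval: [2.615000, 2.867500]

After 2 iteration(s), the approximation is c_2 = 2.867500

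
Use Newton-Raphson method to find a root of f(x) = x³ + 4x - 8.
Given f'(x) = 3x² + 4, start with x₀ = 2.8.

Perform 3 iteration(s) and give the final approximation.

f(x) = x³ + 4x - 8
f'(x) = 3x² + 4
x₀ = 2.8

Newton-Raphson formula: x_{n+1} = x_n - f(x_n)/f'(x_n)

Iteration 1:
  f(2.800000) = 25.152000
  f'(2.800000) = 27.520000
  x_1 = 2.800000 - 25.152000/27.520000 = 1.886047
Iteration 2:
  f(1.886047) = 6.253177
  f'(1.886047) = 14.671514
  x_2 = 1.886047 - 6.253177/14.671514 = 1.459834
Iteration 3:
  f(1.459834) = 0.950415
  f'(1.459834) = 10.393350
  x_3 = 1.459834 - 0.950415/10.393350 = 1.368390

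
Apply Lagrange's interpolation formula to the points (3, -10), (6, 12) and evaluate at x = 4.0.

Lagrange interpolation formula:
P(x) = Σ yᵢ × Lᵢ(x)
where Lᵢ(x) = Π_{j≠i} (x - xⱼ)/(xᵢ - xⱼ)

L_0(4.0) = (4.0 - 6)/(3 - 6) = 0.666667
L_1(4.0) = (4.0 - 3)/(6 - 3) = 0.333333

P(4.0) = (-10)×L_0(4.0) + 12×L_1(4.0)
P(4.0) = -2.666667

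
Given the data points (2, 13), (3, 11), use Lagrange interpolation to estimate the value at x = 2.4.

Lagrange interpolation formula:
P(x) = Σ yᵢ × Lᵢ(x)
where Lᵢ(x) = Π_{j≠i} (x - xⱼ)/(xᵢ - xⱼ)

L_0(2.4) = (2.4 - 3)/(2 - 3) = 0.600000
L_1(2.4) = (2.4 - 2)/(3 - 2) = 0.400000

P(2.4) = 13×L_0(2.4) + 11×L_1(2.4)
P(2.4) = 12.200000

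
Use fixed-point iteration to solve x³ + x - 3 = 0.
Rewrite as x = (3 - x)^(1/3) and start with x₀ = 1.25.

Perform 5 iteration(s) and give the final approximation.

Equation: x³ + x - 3 = 0
Fixed-point form: x = (3 - x)^(1/3)
x₀ = 1.25

x_1 = g(1.250000) = 1.205071
x_2 = g(1.205071) = 1.215297
x_3 = g(1.215297) = 1.212985
x_4 = g(1.212985) = 1.213508
x_5 = g(1.213508) = 1.213390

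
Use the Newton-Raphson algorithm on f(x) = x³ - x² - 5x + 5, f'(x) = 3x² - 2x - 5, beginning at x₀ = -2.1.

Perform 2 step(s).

f(x) = x³ - x² - 5x + 5
f'(x) = 3x² - 2x - 5
x₀ = -2.1

Newton-Raphson formula: x_{n+1} = x_n - f(x_n)/f'(x_n)

Iteration 1:
  f(-2.100000) = 1.829000
  f'(-2.100000) = 12.430000
  x_1 = -2.100000 - 1.829000/12.430000 = -2.247144
Iteration 2:
  f(-2.247144) = -0.161241
  f'(-2.247144) = 14.643257
  x_2 = -2.247144 - (-0.161241)/14.643257 = -2.236133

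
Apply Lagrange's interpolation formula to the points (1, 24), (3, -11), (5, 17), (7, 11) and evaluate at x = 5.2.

Lagrange interpolation formula:
P(x) = Σ yᵢ × Lᵢ(x)
where Lᵢ(x) = Π_{j≠i} (x - xⱼ)/(xᵢ - xⱼ)

L_0(5.2) = (5.2 - 3)/(1 - 3) × (5.2 - 5)/(1 - 5) × (5.2 - 7)/(1 - 7) = 0.016500
L_1(5.2) = (5.2 - 1)/(3 - 1) × (5.2 - 5)/(3 - 5) × (5.2 - 7)/(3 - 7) = -0.094500
L_2(5.2) = (5.2 - 1)/(5 - 1) × (5.2 - 3)/(5 - 3) × (5.2 - 7)/(5 - 7) = 1.039500
L_3(5.2) = (5.2 - 1)/(7 - 1) × (5.2 - 3)/(7 - 3) × (5.2 - 5)/(7 - 5) = 0.038500

P(5.2) = 24×L_0(5.2) + (-11)×L_1(5.2) + 17×L_2(5.2) + 11×L_3(5.2)
P(5.2) = 19.530500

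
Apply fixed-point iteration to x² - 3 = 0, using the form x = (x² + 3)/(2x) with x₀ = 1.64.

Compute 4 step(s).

Equation: x² - 3 = 0
Fixed-point form: x = (x² + 3)/(2x)
x₀ = 1.64

x_1 = g(1.640000) = 1.734634
x_2 = g(1.734634) = 1.732053
x_3 = g(1.732053) = 1.732051
x_4 = g(1.732051) = 1.732051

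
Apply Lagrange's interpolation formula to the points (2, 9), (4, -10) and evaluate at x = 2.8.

Lagrange interpolation formula:
P(x) = Σ yᵢ × Lᵢ(x)
where Lᵢ(x) = Π_{j≠i} (x - xⱼ)/(xᵢ - xⱼ)

L_0(2.8) = (2.8 - 4)/(2 - 4) = 0.600000
L_1(2.8) = (2.8 - 2)/(4 - 2) = 0.400000

P(2.8) = 9×L_0(2.8) + (-10)×L_1(2.8)
P(2.8) = 1.400000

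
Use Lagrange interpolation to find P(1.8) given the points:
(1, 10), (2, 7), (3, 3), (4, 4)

Lagrange interpolation formula:
P(x) = Σ yᵢ × Lᵢ(x)
where Lᵢ(x) = Π_{j≠i} (x - xⱼ)/(xᵢ - xⱼ)

L_0(1.8) = (1.8 - 2)/(1 - 2) × (1.8 - 3)/(1 - 3) × (1.8 - 4)/(1 - 4) = 0.088000
L_1(1.8) = (1.8 - 1)/(2 - 1) × (1.8 - 3)/(2 - 3) × (1.8 - 4)/(2 - 4) = 1.056000
L_2(1.8) = (1.8 - 1)/(3 - 1) × (1.8 - 2)/(3 - 2) × (1.8 - 4)/(3 - 4) = -0.176000
L_3(1.8) = (1.8 - 1)/(4 - 1) × (1.8 - 2)/(4 - 2) × (1.8 - 3)/(4 - 3) = 0.032000

P(1.8) = 10×L_0(1.8) + 7×L_1(1.8) + 3×L_2(1.8) + 4×L_3(1.8)
P(1.8) = 7.872000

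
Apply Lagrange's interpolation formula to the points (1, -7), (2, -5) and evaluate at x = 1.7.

Lagrange interpolation formula:
P(x) = Σ yᵢ × Lᵢ(x)
where Lᵢ(x) = Π_{j≠i} (x - xⱼ)/(xᵢ - xⱼ)

L_0(1.7) = (1.7 - 2)/(1 - 2) = 0.300000
L_1(1.7) = (1.7 - 1)/(2 - 1) = 0.700000

P(1.7) = (-7)×L_0(1.7) + (-5)×L_1(1.7)
P(1.7) = -5.600000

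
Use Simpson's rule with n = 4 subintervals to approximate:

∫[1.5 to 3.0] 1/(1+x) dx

f(x) = 1/(1+x)
a = 1.5, b = 3.0, n = 4
h = (b - a)/n = 0.375000

Simpson's rule: (h/3)[f(x₀) + 4f(x₁) + 2f(x₂) + ... + f(xₙ)]

x_0 = 1.5000, f(x_0) = 0.400000, coefficient = 1
x_1 = 1.8750, f(x_1) = 0.347826, coefficient = 4
x_2 = 2.2500, f(x_2) = 0.307692, coefficient = 2
x_3 = 2.6250, f(x_3) = 0.275862, coefficient = 4
x_4 = 3.0000, f(x_4) = 0.250000, coefficient = 1

I ≈ (0.375000/3) × 3.760137 = 0.470017
Exact value: 0.470004
Error: 0.000014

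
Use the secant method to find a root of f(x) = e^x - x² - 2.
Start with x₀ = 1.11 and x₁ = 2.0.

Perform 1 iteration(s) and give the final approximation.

f(x) = e^x - x² - 2
x₀ = 1.11, x₁ = 2.0

Secant formula: x_{n+1} = x_n - f(x_n)(x_n - x_{n-1})/(f(x_n) - f(x_{n-1}))

Iteration 1:
  f(1.110000) = -0.197742
  f(2.000000) = 1.389056
  x_2 = 2.000000 - 1.389056×(2.000000 - 1.110000)/(1.389056 - (-0.197742))
       = 1.220909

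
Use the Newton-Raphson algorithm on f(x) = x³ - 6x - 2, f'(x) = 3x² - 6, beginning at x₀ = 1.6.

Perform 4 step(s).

f(x) = x³ - 6x - 2
f'(x) = 3x² - 6
x₀ = 1.6

Newton-Raphson formula: x_{n+1} = x_n - f(x_n)/f'(x_n)

Iteration 1:
  f(1.600000) = -7.504000
  f'(1.600000) = 1.680000
  x_1 = 1.600000 - (-7.504000)/1.680000 = 6.066667
Iteration 2:
  f(6.066667) = 184.880296
  f'(6.066667) = 104.413333
  x_2 = 6.066667 - 184.880296/104.413333 = 4.296009
Iteration 3:
  f(4.296009) = 51.509758
  f'(4.296009) = 49.367073
  x_3 = 4.296009 - 51.509758/49.367073 = 3.252606
Iteration 4:
  f(3.252606) = 12.895123
  f'(3.252606) = 25.738330
  x_4 = 3.252606 - 12.895123/25.738330 = 2.751597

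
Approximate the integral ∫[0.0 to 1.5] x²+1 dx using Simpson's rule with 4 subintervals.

f(x) = x²+1
a = 0.0, b = 1.5, n = 4
h = (b - a)/n = 0.375000

Simpson's rule: (h/3)[f(x₀) + 4f(x₁) + 2f(x₂) + ... + f(xₙ)]

x_0 = 0.0000, f(x_0) = 1.000000, coefficient = 1
x_1 = 0.3750, f(x_1) = 1.140625, coefficient = 4
x_2 = 0.7500, f(x_2) = 1.562500, coefficient = 2
x_3 = 1.1250, f(x_3) = 2.265625, coefficient = 4
x_4 = 1.5000, f(x_4) = 3.250000, coefficient = 1

I ≈ (0.375000/3) × 21.000000 = 2.625000
Exact value: 2.625000
Error: 0.000000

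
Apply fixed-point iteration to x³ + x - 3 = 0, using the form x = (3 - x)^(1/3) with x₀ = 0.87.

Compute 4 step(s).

Equation: x³ + x - 3 = 0
Fixed-point form: x = (3 - x)^(1/3)
x₀ = 0.87

x_1 = g(0.870000) = 1.286648
x_2 = g(1.286648) = 1.196600
x_3 = g(1.196600) = 1.217206
x_4 = g(1.217206) = 1.212552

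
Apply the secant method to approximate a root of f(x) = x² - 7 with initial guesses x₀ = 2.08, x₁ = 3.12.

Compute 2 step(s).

f(x) = x² - 7
x₀ = 2.08, x₁ = 3.12

Secant formula: x_{n+1} = x_n - f(x_n)(x_n - x_{n-1})/(f(x_n) - f(x_{n-1}))

Iteration 1:
  f(2.080000) = -2.673600
  f(3.120000) = 2.734400
  x_2 = 3.120000 - 2.734400×(3.120000 - 2.080000)/(2.734400 - (-2.673600))
       = 2.594154
Iteration 2:
  f(3.120000) = 2.734400
  f(2.594154) = -0.270366
  x_3 = 2.594154 - (-0.270366)×(2.594154 - 3.120000)/(-0.270366 - 2.734400)
       = 2.641469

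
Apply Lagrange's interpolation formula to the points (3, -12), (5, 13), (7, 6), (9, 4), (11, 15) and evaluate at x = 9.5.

Lagrange interpolation formula:
P(x) = Σ yᵢ × Lᵢ(x)
where Lᵢ(x) = Π_{j≠i} (x - xⱼ)/(xᵢ - xⱼ)

L_0(9.5) = (9.5 - 5)/(3 - 5) × (9.5 - 7)/(3 - 7) × (9.5 - 9)/(3 - 9) × (9.5 - 11)/(3 - 11) = -0.021973
L_1(9.5) = (9.5 - 3)/(5 - 3) × (9.5 - 7)/(5 - 7) × (9.5 - 9)/(5 - 9) × (9.5 - 11)/(5 - 11) = 0.126953
L_2(9.5) = (9.5 - 3)/(7 - 3) × (9.5 - 5)/(7 - 5) × (9.5 - 9)/(7 - 9) × (9.5 - 11)/(7 - 11) = -0.342773
L_3(9.5) = (9.5 - 3)/(9 - 3) × (9.5 - 5)/(9 - 5) × (9.5 - 7)/(9 - 7) × (9.5 - 11)/(9 - 11) = 1.142578
L_4(9.5) = (9.5 - 3)/(11 - 3) × (9.5 - 5)/(11 - 5) × (9.5 - 7)/(11 - 7) × (9.5 - 9)/(11 - 9) = 0.095215

P(9.5) = (-12)×L_0(9.5) + 13×L_1(9.5) + 6×L_2(9.5) + 4×L_3(9.5) + 15×L_4(9.5)
P(9.5) = 5.855957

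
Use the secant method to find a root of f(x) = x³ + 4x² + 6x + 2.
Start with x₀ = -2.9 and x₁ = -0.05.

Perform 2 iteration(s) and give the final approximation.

f(x) = x³ + 4x² + 6x + 2
x₀ = -2.9, x₁ = -0.05

Secant formula: x_{n+1} = x_n - f(x_n)(x_n - x_{n-1})/(f(x_n) - f(x_{n-1}))

Iteration 1:
  f(-2.900000) = -6.149000
  f(-0.050000) = 1.709875
  x_2 = -0.050000 - 1.709875×(-0.050000 - (-2.900000))/(1.709875 - (-6.149000))
       = -0.670082
Iteration 2:
  f(-0.050000) = 1.709875
  f(-0.670082) = -0.525325
  x_3 = -0.670082 - (-0.525325)×(-0.670082 - (-0.050000))/(-0.525325 - 1.709875)
       = -0.524348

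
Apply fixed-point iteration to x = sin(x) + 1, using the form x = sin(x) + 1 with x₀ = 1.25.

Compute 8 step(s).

Equation: x = sin(x) + 1
Fixed-point form: x = sin(x) + 1
x₀ = 1.25

x_1 = g(1.250000) = 1.948985
x_2 = g(1.948985) = 1.929335
x_3 = g(1.929335) = 1.936411
x_4 = g(1.936411) = 1.933904
x_5 = g(1.933904) = 1.934797
x_6 = g(1.934797) = 1.934480
x_7 = g(1.934480) = 1.934593
x_8 = g(1.934593) = 1.934553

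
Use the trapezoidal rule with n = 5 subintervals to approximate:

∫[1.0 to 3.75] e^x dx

f(x) = e^x
a = 1.0, b = 3.75, n = 5
h = (b - a)/n = 0.550000

Trapezoidal rule: (h/2)[f(x₀) + 2f(x₁) + 2f(x₂) + ... + f(xₙ)]

x_0 = 1.0000, f(x_0) = 2.718282, coefficient = 1
x_1 = 1.5500, f(x_1) = 4.711470, coefficient = 2
x_2 = 2.1000, f(x_2) = 8.166170, coefficient = 2
x_3 = 2.6500, f(x_3) = 14.154039, coefficient = 2
x_4 = 3.2000, f(x_4) = 24.532530, coefficient = 2
x_5 = 3.7500, f(x_5) = 42.521082, coefficient = 1

I ≈ (0.550000/2) × 148.367782 = 40.801140
Exact value: 39.802800
Error: 0.998340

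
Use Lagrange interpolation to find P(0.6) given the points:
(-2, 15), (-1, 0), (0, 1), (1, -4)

Lagrange interpolation formula:
P(x) = Σ yᵢ × Lᵢ(x)
where Lᵢ(x) = Π_{j≠i} (x - xⱼ)/(xᵢ - xⱼ)

L_0(0.6) = (0.6 - (-1))/(-2 - (-1)) × (0.6 - 0)/(-2 - 0) × (0.6 - 1)/(-2 - 1) = 0.064000
L_1(0.6) = (0.6 - (-2))/(-1 - (-2)) × (0.6 - 0)/(-1 - 0) × (0.6 - 1)/(-1 - 1) = -0.312000
L_2(0.6) = (0.6 - (-2))/(0 - (-2)) × (0.6 - (-1))/(0 - (-1)) × (0.6 - 1)/(0 - 1) = 0.832000
L_3(0.6) = (0.6 - (-2))/(1 - (-2)) × (0.6 - (-1))/(1 - (-1)) × (0.6 - 0)/(1 - 0) = 0.416000

P(0.6) = 15×L_0(0.6) + 0×L_1(0.6) + 1×L_2(0.6) + (-4)×L_3(0.6)
P(0.6) = 0.128000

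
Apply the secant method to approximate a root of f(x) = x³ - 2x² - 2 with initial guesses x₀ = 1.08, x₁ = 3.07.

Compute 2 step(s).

f(x) = x³ - 2x² - 2
x₀ = 1.08, x₁ = 3.07

Secant formula: x_{n+1} = x_n - f(x_n)(x_n - x_{n-1})/(f(x_n) - f(x_{n-1}))

Iteration 1:
  f(1.080000) = -3.073088
  f(3.070000) = 8.084643
  x_2 = 3.070000 - 8.084643×(3.070000 - 1.080000)/(8.084643 - (-3.073088))
       = 1.628090
Iteration 2:
  f(3.070000) = 8.084643
  f(1.628090) = -2.985813
  x_3 = 1.628090 - (-2.985813)×(1.628090 - 3.070000)/(-2.985813 - 8.084643)
       = 2.016988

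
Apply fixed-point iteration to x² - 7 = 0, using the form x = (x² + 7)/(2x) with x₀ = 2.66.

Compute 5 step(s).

Equation: x² - 7 = 0
Fixed-point form: x = (x² + 7)/(2x)
x₀ = 2.66

x_1 = g(2.660000) = 2.645789
x_2 = g(2.645789) = 2.645751
x_3 = g(2.645751) = 2.645751
x_4 = g(2.645751) = 2.645751
x_5 = g(2.645751) = 2.645751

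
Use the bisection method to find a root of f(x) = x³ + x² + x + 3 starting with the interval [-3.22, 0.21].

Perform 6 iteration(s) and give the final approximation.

f(x) = x³ + x² + x + 3
Initial interval: [-3.22, 0.21]

Iteration 1:
  c_1 = (-3.220000 + 0.210000)/2 = -1.505000
  f(c_1) = f(-1.505000) = 0.351162
  f(a) × f(c) < 0, new interval: [-3.220000, -1.505000]
Iteration 2:
  c_2 = (-3.220000 + (-1.505000))/2 = -2.362500
  f(c_2) = f(-2.362500) = -6.967166
  f(a) × f(c) ≥ 0, new interval: [-2.362500, -1.505000]
Iteration 3:
  c_3 = (-2.362500 + (-1.505000))/2 = -1.933750
  f(c_3) = f(-1.933750) = -2.425405
  f(a) × f(c) ≥ 0, new interval: [-1.933750, -1.505000]
Iteration 4:
  c_4 = (-1.933750 + (-1.505000))/2 = -1.719375
  f(c_4) = f(-1.719375) = -0.846028
  f(a) × f(c) ≥ 0, new interval: [-1.719375, -1.505000]
Iteration 5:
  c_5 = (-1.719375 + (-1.505000))/2 = -1.612188
  f(c_5) = f(-1.612188) = -0.203354
  f(a) × f(c) ≥ 0, new interval: [-1.612188, -1.505000]
Iteration 6:
  c_6 = (-1.612188 + (-1.505000))/2 = -1.558594
  f(c_6) = f(-1.558594) = 0.084462
  f(a) × f(c) < 0, new interval: [-1.612188, -1.558594]

After 6 iteration(s), the approximation is c_6 = -1.558594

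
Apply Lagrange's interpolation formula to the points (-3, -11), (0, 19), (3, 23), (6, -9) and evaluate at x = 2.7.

Lagrange interpolation formula:
P(x) = Σ yᵢ × Lᵢ(x)
where Lᵢ(x) = Π_{j≠i} (x - xⱼ)/(xᵢ - xⱼ)

L_0(2.7) = (2.7 - 0)/(-3 - 0) × (2.7 - 3)/(-3 - 3) × (2.7 - 6)/(-3 - 6) = -0.016500
L_1(2.7) = (2.7 - (-3))/(0 - (-3)) × (2.7 - 3)/(0 - 3) × (2.7 - 6)/(0 - 6) = 0.104500
L_2(2.7) = (2.7 - (-3))/(3 - (-3)) × (2.7 - 0)/(3 - 0) × (2.7 - 6)/(3 - 6) = 0.940500
L_3(2.7) = (2.7 - (-3))/(6 - (-3)) × (2.7 - 0)/(6 - 0) × (2.7 - 3)/(6 - 3) = -0.028500

P(2.7) = (-11)×L_0(2.7) + 19×L_1(2.7) + 23×L_2(2.7) + (-9)×L_3(2.7)
P(2.7) = 24.055000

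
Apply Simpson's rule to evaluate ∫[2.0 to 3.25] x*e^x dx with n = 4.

f(x) = x*e^x
a = 2.0, b = 3.25, n = 4
h = (b - a)/n = 0.312500

Simpson's rule: (h/3)[f(x₀) + 4f(x₁) + 2f(x₂) + ... + f(xₙ)]

x_0 = 2.0000, f(x_0) = 14.778112, coefficient = 1
x_1 = 2.3125, f(x_1) = 23.355423, coefficient = 4
x_2 = 2.6250, f(x_2) = 36.237007, coefficient = 2
x_3 = 2.9375, f(x_3) = 55.426559, coefficient = 4
x_4 = 3.2500, f(x_4) = 83.818605, coefficient = 1

I ≈ (0.312500/3) × 486.198657 = 50.645693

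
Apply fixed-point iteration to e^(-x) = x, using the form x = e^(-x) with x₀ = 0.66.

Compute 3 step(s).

Equation: e^(-x) = x
Fixed-point form: x = e^(-x)
x₀ = 0.66

x_1 = g(0.660000) = 0.516851
x_2 = g(0.516851) = 0.596395
x_3 = g(0.596395) = 0.550793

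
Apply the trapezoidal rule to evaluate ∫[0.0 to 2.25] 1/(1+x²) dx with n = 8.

f(x) = 1/(1+x²)
a = 0.0, b = 2.25, n = 8
h = (b - a)/n = 0.281250

Trapezoidal rule: (h/2)[f(x₀) + 2f(x₁) + 2f(x₂) + ... + f(xₙ)]

x_0 = 0.0000, f(x_0) = 1.000000, coefficient = 1
x_1 = 0.2812, f(x_1) = 0.926697, coefficient = 2
x_2 = 0.5625, f(x_2) = 0.759644, coefficient = 2
x_3 = 0.8438, f(x_3) = 0.584141, coefficient = 2
x_4 = 1.1250, f(x_4) = 0.441379, coefficient = 2
x_5 = 1.4062, f(x_5) = 0.335848, coefficient = 2
x_6 = 1.6875, f(x_6) = 0.259898, coefficient = 2
x_7 = 1.9688, f(x_7) = 0.205087, coefficient = 2
x_8 = 2.2500, f(x_8) = 0.164948, coefficient = 1

I ≈ (0.281250/2) × 8.190338 = 1.151766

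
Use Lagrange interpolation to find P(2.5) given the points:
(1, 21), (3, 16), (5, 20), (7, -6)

Lagrange interpolation formula:
P(x) = Σ yᵢ × Lᵢ(x)
where Lᵢ(x) = Π_{j≠i} (x - xⱼ)/(xᵢ - xⱼ)

L_0(2.5) = (2.5 - 3)/(1 - 3) × (2.5 - 5)/(1 - 5) × (2.5 - 7)/(1 - 7) = 0.117188
L_1(2.5) = (2.5 - 1)/(3 - 1) × (2.5 - 5)/(3 - 5) × (2.5 - 7)/(3 - 7) = 1.054688
L_2(2.5) = (2.5 - 1)/(5 - 1) × (2.5 - 3)/(5 - 3) × (2.5 - 7)/(5 - 7) = -0.210938
L_3(2.5) = (2.5 - 1)/(7 - 1) × (2.5 - 3)/(7 - 3) × (2.5 - 5)/(7 - 5) = 0.039062

P(2.5) = 21×L_0(2.5) + 16×L_1(2.5) + 20×L_2(2.5) + (-6)×L_3(2.5)
P(2.5) = 14.882812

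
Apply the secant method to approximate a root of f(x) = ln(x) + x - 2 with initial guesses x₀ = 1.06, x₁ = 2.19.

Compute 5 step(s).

f(x) = ln(x) + x - 2
x₀ = 1.06, x₁ = 2.19

Secant formula: x_{n+1} = x_n - f(x_n)(x_n - x_{n-1})/(f(x_n) - f(x_{n-1}))

Iteration 1:
  f(1.060000) = -0.881731
  f(2.190000) = 0.973902
  x_2 = 2.190000 - 0.973902×(2.190000 - 1.060000)/(0.973902 - (-0.881731))
       = 1.596936
Iteration 2:
  f(2.190000) = 0.973902
  f(1.596936) = 0.065023
  x_3 = 1.596936 - 0.065023×(1.596936 - 2.190000)/(0.065023 - 0.973902)
       = 1.554507
Iteration 3:
  f(1.596936) = 0.065023
  f(1.554507) = -0.004334
  x_4 = 1.554507 - (-0.004334)×(1.554507 - 1.596936)/(-0.004334 - 0.065023)
       = 1.557159
Iteration 4:
  f(1.554507) = -0.004334
  f(1.557159) = 0.000021
  x_5 = 1.557159 - 0.000021×(1.557159 - 1.554507)/(0.000021 - (-0.004334))
       = 1.557146
Iteration 5:
  f(1.557159) = 0.000021
  f(1.557146) = 0.000000
  x_6 = 1.557146 - 0.000000×(1.557146 - 1.557159)/(0.000000 - 0.000021)
       = 1.557146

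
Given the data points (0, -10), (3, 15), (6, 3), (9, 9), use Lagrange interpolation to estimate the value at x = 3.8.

Lagrange interpolation formula:
P(x) = Σ yᵢ × Lᵢ(x)
where Lᵢ(x) = Π_{j≠i} (x - xⱼ)/(xᵢ - xⱼ)

L_0(3.8) = (3.8 - 3)/(0 - 3) × (3.8 - 6)/(0 - 6) × (3.8 - 9)/(0 - 9) = -0.056494
L_1(3.8) = (3.8 - 0)/(3 - 0) × (3.8 - 6)/(3 - 6) × (3.8 - 9)/(3 - 9) = 0.805037
L_2(3.8) = (3.8 - 0)/(6 - 0) × (3.8 - 3)/(6 - 3) × (3.8 - 9)/(6 - 9) = 0.292741
L_3(3.8) = (3.8 - 0)/(9 - 0) × (3.8 - 3)/(9 - 3) × (3.8 - 6)/(9 - 6) = -0.041284

P(3.8) = (-10)×L_0(3.8) + 15×L_1(3.8) + 3×L_2(3.8) + 9×L_3(3.8)
P(3.8) = 13.147160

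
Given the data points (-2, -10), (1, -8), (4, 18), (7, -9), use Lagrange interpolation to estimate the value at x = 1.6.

Lagrange interpolation formula:
P(x) = Σ yᵢ × Lᵢ(x)
where Lᵢ(x) = Π_{j≠i} (x - xⱼ)/(xᵢ - xⱼ)

L_0(1.6) = (1.6 - 1)/(-2 - 1) × (1.6 - 4)/(-2 - 4) × (1.6 - 7)/(-2 - 7) = -0.048000
L_1(1.6) = (1.6 - (-2))/(1 - (-2)) × (1.6 - 4)/(1 - 4) × (1.6 - 7)/(1 - 7) = 0.864000
L_2(1.6) = (1.6 - (-2))/(4 - (-2)) × (1.6 - 1)/(4 - 1) × (1.6 - 7)/(4 - 7) = 0.216000
L_3(1.6) = (1.6 - (-2))/(7 - (-2)) × (1.6 - 1)/(7 - 1) × (1.6 - 4)/(7 - 4) = -0.032000

P(1.6) = (-10)×L_0(1.6) + (-8)×L_1(1.6) + 18×L_2(1.6) + (-9)×L_3(1.6)
P(1.6) = -2.256000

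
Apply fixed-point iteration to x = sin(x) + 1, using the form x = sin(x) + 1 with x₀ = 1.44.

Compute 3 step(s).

Equation: x = sin(x) + 1
Fixed-point form: x = sin(x) + 1
x₀ = 1.44

x_1 = g(1.440000) = 1.991458
x_2 = g(1.991458) = 1.912819
x_3 = g(1.912819) = 1.942078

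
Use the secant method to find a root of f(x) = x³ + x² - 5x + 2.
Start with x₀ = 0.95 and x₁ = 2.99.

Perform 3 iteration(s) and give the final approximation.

f(x) = x³ + x² - 5x + 2
x₀ = 0.95, x₁ = 2.99

Secant formula: x_{n+1} = x_n - f(x_n)(x_n - x_{n-1})/(f(x_n) - f(x_{n-1}))

Iteration 1:
  f(0.950000) = -0.990125
  f(2.990000) = 22.720999
  x_2 = 2.990000 - 22.720999×(2.990000 - 0.950000)/(22.720999 - (-0.990125))
       = 1.035186
Iteration 2:
  f(2.990000) = 22.720999
  f(1.035186) = -0.995004
  x_3 = 1.035186 - (-0.995004)×(1.035186 - 2.990000)/(-0.995004 - 22.720999)
       = 1.117200
Iteration 3:
  f(1.035186) = -0.995004
  f(1.117200) = -0.943447
  x_4 = 1.117200 - (-0.943447)×(1.117200 - 1.035186)/(-0.943447 - (-0.995004))
       = 2.617969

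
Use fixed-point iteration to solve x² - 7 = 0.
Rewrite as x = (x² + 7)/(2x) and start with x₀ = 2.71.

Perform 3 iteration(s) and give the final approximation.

Equation: x² - 7 = 0
Fixed-point form: x = (x² + 7)/(2x)
x₀ = 2.71

x_1 = g(2.710000) = 2.646513
x_2 = g(2.646513) = 2.645751
x_3 = g(2.645751) = 2.645751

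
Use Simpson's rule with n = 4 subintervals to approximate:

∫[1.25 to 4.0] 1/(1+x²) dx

f(x) = 1/(1+x²)
a = 1.25, b = 4.0, n = 4
h = (b - a)/n = 0.687500

Simpson's rule: (h/3)[f(x₀) + 4f(x₁) + 2f(x₂) + ... + f(xₙ)]

x_0 = 1.2500, f(x_0) = 0.390244, coefficient = 1
x_1 = 1.9375, f(x_1) = 0.210353, coefficient = 4
x_2 = 2.6250, f(x_2) = 0.126733, coefficient = 2
x_3 = 3.3125, f(x_3) = 0.083524, coefficient = 4
x_4 = 4.0000, f(x_4) = 0.058824, coefficient = 1

I ≈ (0.687500/3) × 1.878041 = 0.430384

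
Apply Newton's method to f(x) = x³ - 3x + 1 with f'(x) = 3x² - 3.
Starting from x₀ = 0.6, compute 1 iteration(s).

f(x) = x³ - 3x + 1
f'(x) = 3x² - 3
x₀ = 0.6

Newton-Raphson formula: x_{n+1} = x_n - f(x_n)/f'(x_n)

Iteration 1:
  f(0.600000) = -0.584000
  f'(0.600000) = -1.920000
  x_1 = 0.600000 - (-0.584000)/(-1.920000) = 0.295833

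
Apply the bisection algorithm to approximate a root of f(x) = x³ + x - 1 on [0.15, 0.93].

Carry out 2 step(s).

f(x) = x³ + x - 1
Initial interval: [0.15, 0.93]

Iteration 1:
  c_1 = (0.150000 + 0.930000)/2 = 0.540000
  f(c_1) = f(0.540000) = -0.302536
  f(a) × f(c) ≥ 0, new interval: [0.540000, 0.930000]
Iteration 2:
  c_2 = (0.540000 + 0.930000)/2 = 0.735000
  f(c_2) = f(0.735000) = 0.132065
  f(a) × f(c) < 0, new interval: [0.540000, 0.735000]

After 2 iteration(s), the approximation is c_2 = 0.735000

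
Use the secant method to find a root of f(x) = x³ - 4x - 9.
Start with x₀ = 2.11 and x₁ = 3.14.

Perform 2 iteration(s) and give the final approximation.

f(x) = x³ - 4x - 9
x₀ = 2.11, x₁ = 3.14

Secant formula: x_{n+1} = x_n - f(x_n)(x_n - x_{n-1})/(f(x_n) - f(x_{n-1}))

Iteration 1:
  f(2.110000) = -8.046069
  f(3.140000) = 9.399144
  x_2 = 3.140000 - 9.399144×(3.140000 - 2.110000)/(9.399144 - (-8.046069))
       = 2.585056
Iteration 2:
  f(3.140000) = 9.399144
  f(2.585056) = -2.065552
  x_3 = 2.585056 - (-2.065552)×(2.585056 - 3.140000)/(-2.065552 - 9.399144)
       = 2.685038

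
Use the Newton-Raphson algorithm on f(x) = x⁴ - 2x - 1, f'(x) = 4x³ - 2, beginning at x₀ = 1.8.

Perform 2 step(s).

f(x) = x⁴ - 2x - 1
f'(x) = 4x³ - 2
x₀ = 1.8

Newton-Raphson formula: x_{n+1} = x_n - f(x_n)/f'(x_n)

Iteration 1:
  f(1.800000) = 5.897600
  f'(1.800000) = 21.328000
  x_1 = 1.800000 - 5.897600/21.328000 = 1.523481
Iteration 2:
  f(1.523481) = 1.340051
  f'(1.523481) = 12.143960
  x_2 = 1.523481 - 1.340051/12.143960 = 1.413134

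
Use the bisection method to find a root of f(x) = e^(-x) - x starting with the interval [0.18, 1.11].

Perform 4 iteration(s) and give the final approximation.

f(x) = e^(-x) - x
Initial interval: [0.18, 1.11]

Iteration 1:
  c_1 = (0.180000 + 1.110000)/2 = 0.645000
  f(c_1) = f(0.645000) = -0.120337
  f(a) × f(c) < 0, new interval: [0.180000, 0.645000]
Iteration 2:
  c_2 = (0.180000 + 0.645000)/2 = 0.412500
  f(c_2) = f(0.412500) = 0.249493
  f(a) × f(c) ≥ 0, new interval: [0.412500, 0.645000]
Iteration 3:
  c_3 = (0.412500 + 0.645000)/2 = 0.528750
  f(c_3) = f(0.528750) = 0.060591
  f(a) × f(c) ≥ 0, new interval: [0.528750, 0.645000]
Iteration 4:
  c_4 = (0.528750 + 0.645000)/2 = 0.586875
  f(c_4) = f(0.586875) = -0.030813
  f(a) × f(c) < 0, new interval: [0.528750, 0.586875]

After 4 iteration(s), the approximation is c_4 = 0.586875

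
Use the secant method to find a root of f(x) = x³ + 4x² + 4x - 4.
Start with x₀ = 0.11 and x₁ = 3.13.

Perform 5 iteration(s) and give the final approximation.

f(x) = x³ + 4x² + 4x - 4
x₀ = 0.11, x₁ = 3.13

Secant formula: x_{n+1} = x_n - f(x_n)(x_n - x_{n-1})/(f(x_n) - f(x_{n-1}))

Iteration 1:
  f(0.110000) = -3.510269
  f(3.130000) = 78.371897
  x_2 = 3.130000 - 78.371897×(3.130000 - 0.110000)/(78.371897 - (-3.510269))
       = 0.239467
Iteration 2:
  f(3.130000) = 78.371897
  f(0.239467) = -2.799024
  x_3 = 0.239467 - (-2.799024)×(0.239467 - 3.130000)/(-2.799024 - 78.371897)
       = 0.339141
Iteration 3:
  f(0.239467) = -2.799024
  f(0.339141) = -2.144361
  x_4 = 0.339141 - (-2.144361)×(0.339141 - 0.239467)/(-2.144361 - (-2.799024))
       = 0.665627
Iteration 4:
  f(0.339141) = -2.144361
  f(0.665627) = 0.729659
  x_5 = 0.665627 - 0.729659×(0.665627 - 0.339141)/(0.729659 - (-2.144361))
       = 0.582739
Iteration 5:
  f(0.665627) = 0.729659
  f(0.582739) = -0.112820
  x_6 = 0.582739 - (-0.112820)×(0.582739 - 0.665627)/(-0.112820 - 0.729659)
       = 0.593839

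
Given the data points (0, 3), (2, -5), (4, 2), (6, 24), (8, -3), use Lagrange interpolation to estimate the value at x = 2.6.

Lagrange interpolation formula:
P(x) = Σ yᵢ × Lᵢ(x)
where Lᵢ(x) = Π_{j≠i} (x - xⱼ)/(xᵢ - xⱼ)

L_0(2.6) = (2.6 - 2)/(0 - 2) × (2.6 - 4)/(0 - 4) × (2.6 - 6)/(0 - 6) × (2.6 - 8)/(0 - 8) = -0.040163
L_1(2.6) = (2.6 - 0)/(2 - 0) × (2.6 - 4)/(2 - 4) × (2.6 - 6)/(2 - 6) × (2.6 - 8)/(2 - 8) = 0.696150
L_2(2.6) = (2.6 - 0)/(4 - 0) × (2.6 - 2)/(4 - 2) × (2.6 - 6)/(4 - 6) × (2.6 - 8)/(4 - 8) = 0.447525
L_3(2.6) = (2.6 - 0)/(6 - 0) × (2.6 - 2)/(6 - 2) × (2.6 - 4)/(6 - 4) × (2.6 - 8)/(6 - 8) = -0.122850
L_4(2.6) = (2.6 - 0)/(8 - 0) × (2.6 - 2)/(8 - 2) × (2.6 - 4)/(8 - 4) × (2.6 - 6)/(8 - 6) = 0.019338

P(2.6) = 3×L_0(2.6) + (-5)×L_1(2.6) + 2×L_2(2.6) + 24×L_3(2.6) + (-3)×L_4(2.6)
P(2.6) = -5.712600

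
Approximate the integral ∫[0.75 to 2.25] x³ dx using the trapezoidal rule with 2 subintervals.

f(x) = x³
a = 0.75, b = 2.25, n = 2
h = (b - a)/n = 0.750000

Trapezoidal rule: (h/2)[f(x₀) + 2f(x₁) + 2f(x₂) + ... + f(xₙ)]

x_0 = 0.7500, f(x_0) = 0.421875, coefficient = 1
x_1 = 1.5000, f(x_1) = 3.375000, coefficient = 2
x_2 = 2.2500, f(x_2) = 11.390625, coefficient = 1

I ≈ (0.750000/2) × 18.562500 = 6.960938
Exact value: 6.328125
Error: 0.632812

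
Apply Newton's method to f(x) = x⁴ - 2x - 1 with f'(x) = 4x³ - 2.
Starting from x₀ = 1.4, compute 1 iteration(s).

f(x) = x⁴ - 2x - 1
f'(x) = 4x³ - 2
x₀ = 1.4

Newton-Raphson formula: x_{n+1} = x_n - f(x_n)/f'(x_n)

Iteration 1:
  f(1.400000) = 0.041600
  f'(1.400000) = 8.976000
  x_1 = 1.400000 - 0.041600/8.976000 = 1.395365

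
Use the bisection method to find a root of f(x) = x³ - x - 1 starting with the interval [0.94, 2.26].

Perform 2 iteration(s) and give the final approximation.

f(x) = x³ - x - 1
Initial interval: [0.94, 2.26]

Iteration 1:
  c_1 = (0.940000 + 2.260000)/2 = 1.600000
  f(c_1) = f(1.600000) = 1.496000
  f(a) × f(c) < 0, new interval: [0.940000, 1.600000]
Iteration 2:
  c_2 = (0.940000 + 1.600000)/2 = 1.270000
  f(c_2) = f(1.270000) = -0.221617
  f(a) × f(c) ≥ 0, new interval: [1.270000, 1.600000]

After 2 iteration(s), the approximation is c_2 = 1.270000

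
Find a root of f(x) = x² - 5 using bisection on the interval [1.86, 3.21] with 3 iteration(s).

f(x) = x² - 5
Initial interval: [1.86, 3.21]

Iteration 1:
  c_1 = (1.860000 + 3.210000)/2 = 2.535000
  f(c_1) = f(2.535000) = 1.426225
  f(a) × f(c) < 0, new interval: [1.860000, 2.535000]
Iteration 2:
  c_2 = (1.860000 + 2.535000)/2 = 2.197500
  f(c_2) = f(2.197500) = -0.170994
  f(a) × f(c) ≥ 0, new interval: [2.197500, 2.535000]
Iteration 3:
  c_3 = (2.197500 + 2.535000)/2 = 2.366250
  f(c_3) = f(2.366250) = 0.599139
  f(a) × f(c) < 0, new interval: [2.197500, 2.366250]

After 3 iteration(s), the approximation is c_3 = 2.366250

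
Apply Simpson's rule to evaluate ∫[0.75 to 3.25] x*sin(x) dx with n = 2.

f(x) = x*sin(x)
a = 0.75, b = 3.25, n = 2
h = (b - a)/n = 1.250000

Simpson's rule: (h/3)[f(x₀) + 4f(x₁) + 2f(x₂) + ... + f(xₙ)]

x_0 = 0.7500, f(x_0) = 0.511229, coefficient = 1
x_1 = 2.0000, f(x_1) = 1.818595, coefficient = 4
x_2 = 3.2500, f(x_2) = -0.351634, coefficient = 1

I ≈ (1.250000/3) × 7.433974 = 3.097489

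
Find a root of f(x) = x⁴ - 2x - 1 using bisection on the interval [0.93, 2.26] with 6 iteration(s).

f(x) = x⁴ - 2x - 1
Initial interval: [0.93, 2.26]

Iteration 1:
  c_1 = (0.930000 + 2.260000)/2 = 1.595000
  f(c_1) = f(1.595000) = 2.282063
  f(a) × f(c) < 0, new interval: [0.930000, 1.595000]
Iteration 2:
  c_2 = (0.930000 + 1.595000)/2 = 1.262500
  f(c_2) = f(1.262500) = -0.984463
  f(a) × f(c) ≥ 0, new interval: [1.262500, 1.595000]
Iteration 3:
  c_3 = (1.262500 + 1.595000)/2 = 1.428750
  f(c_3) = f(1.428750) = 0.309514
  f(a) × f(c) < 0, new interval: [1.262500, 1.428750]
Iteration 4:
  c_4 = (1.262500 + 1.428750)/2 = 1.345625
  f(c_4) = f(1.345625) = -0.412591
  f(a) × f(c) ≥ 0, new interval: [1.345625, 1.428750]
Iteration 5:
  c_5 = (1.345625 + 1.428750)/2 = 1.387188
  f(c_5) = f(1.387188) = -0.071486
  f(a) × f(c) ≥ 0, new interval: [1.387188, 1.428750]
Iteration 6:
  c_6 = (1.387188 + 1.428750)/2 = 1.407969
  f(c_6) = f(1.407969) = 0.113877
  f(a) × f(c) < 0, new interval: [1.387188, 1.407969]

After 6 iteration(s), the approximation is c_6 = 1.407969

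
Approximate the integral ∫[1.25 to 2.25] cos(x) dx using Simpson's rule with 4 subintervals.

f(x) = cos(x)
a = 1.25, b = 2.25, n = 4
h = (b - a)/n = 0.250000

Simpson's rule: (h/3)[f(x₀) + 4f(x₁) + 2f(x₂) + ... + f(xₙ)]

x_0 = 1.2500, f(x_0) = 0.315322, coefficient = 1
x_1 = 1.5000, f(x_1) = 0.070737, coefficient = 4
x_2 = 1.7500, f(x_2) = -0.178246, coefficient = 2
x_3 = 2.0000, f(x_3) = -0.416147, coefficient = 4
x_4 = 2.2500, f(x_4) = -0.628174, coefficient = 1

I ≈ (0.250000/3) × -2.050982 = -0.170915
Exact value: -0.170911
Error: 0.000004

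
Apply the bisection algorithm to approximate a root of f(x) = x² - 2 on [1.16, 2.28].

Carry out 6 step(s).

f(x) = x² - 2
Initial interval: [1.16, 2.28]

Iteration 1:
  c_1 = (1.160000 + 2.280000)/2 = 1.720000
  f(c_1) = f(1.720000) = 0.958400
  f(a) × f(c) < 0, new interval: [1.160000, 1.720000]
Iteration 2:
  c_2 = (1.160000 + 1.720000)/2 = 1.440000
  f(c_2) = f(1.440000) = 0.073600
  f(a) × f(c) < 0, new interval: [1.160000, 1.440000]
Iteration 3:
  c_3 = (1.160000 + 1.440000)/2 = 1.300000
  f(c_3) = f(1.300000) = -0.310000
  f(a) × f(c) ≥ 0, new interval: [1.300000, 1.440000]
Iteration 4:
  c_4 = (1.300000 + 1.440000)/2 = 1.370000
  f(c_4) = f(1.370000) = -0.123100
  f(a) × f(c) ≥ 0, new interval: [1.370000, 1.440000]
Iteration 5:
  c_5 = (1.370000 + 1.440000)/2 = 1.405000
  f(c_5) = f(1.405000) = -0.025975
  f(a) × f(c) ≥ 0, new interval: [1.405000, 1.440000]
Iteration 6:
  c_6 = (1.405000 + 1.440000)/2 = 1.422500
  f(c_6) = f(1.422500) = 0.023506
  f(a) × f(c) < 0, new interval: [1.405000, 1.422500]

After 6 iteration(s), the approximation is c_6 = 1.422500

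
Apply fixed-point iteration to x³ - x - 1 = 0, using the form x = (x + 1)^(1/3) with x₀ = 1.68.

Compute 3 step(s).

Equation: x³ - x - 1 = 0
Fixed-point form: x = (x + 1)^(1/3)
x₀ = 1.68

x_1 = g(1.680000) = 1.389030
x_2 = g(1.389030) = 1.336823
x_3 = g(1.336823) = 1.327013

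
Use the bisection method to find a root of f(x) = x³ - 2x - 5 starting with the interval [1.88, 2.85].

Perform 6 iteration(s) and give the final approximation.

f(x) = x³ - 2x - 5
Initial interval: [1.88, 2.85]

Iteration 1:
  c_1 = (1.880000 + 2.850000)/2 = 2.365000
  f(c_1) = f(2.365000) = 3.497977
  f(a) × f(c) < 0, new interval: [1.880000, 2.365000]
Iteration 2:
  c_2 = (1.880000 + 2.365000)/2 = 2.122500
  f(c_2) = f(2.122500) = 0.316876
  f(a) × f(c) < 0, new interval: [1.880000, 2.122500]
Iteration 3:
  c_3 = (1.880000 + 2.122500)/2 = 2.001250
  f(c_3) = f(2.001250) = -0.987491
  f(a) × f(c) ≥ 0, new interval: [2.001250, 2.122500]
Iteration 4:
  c_4 = (2.001250 + 2.122500)/2 = 2.061875
  f(c_4) = f(2.061875) = -0.358042
  f(a) × f(c) ≥ 0, new interval: [2.061875, 2.122500]
Iteration 5:
  c_5 = (2.061875 + 2.122500)/2 = 2.092187
  f(c_5) = f(2.092187) = -0.026350
  f(a) × f(c) ≥ 0, new interval: [2.092187, 2.122500]
Iteration 6:
  c_6 = (2.092187 + 2.122500)/2 = 2.107344
  f(c_6) = f(2.107344) = 0.143810
  f(a) × f(c) < 0, new interval: [2.092187, 2.107344]

After 6 iteration(s), the approximation is c_6 = 2.107344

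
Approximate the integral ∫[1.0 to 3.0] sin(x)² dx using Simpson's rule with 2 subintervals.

f(x) = sin(x)²
a = 1.0, b = 3.0, n = 2
h = (b - a)/n = 1.000000

Simpson's rule: (h/3)[f(x₀) + 4f(x₁) + 2f(x₂) + ... + f(xₙ)]

x_0 = 1.0000, f(x_0) = 0.708073, coefficient = 1
x_1 = 2.0000, f(x_1) = 0.826822, coefficient = 4
x_2 = 3.0000, f(x_2) = 0.019915, coefficient = 1

I ≈ (1.000000/3) × 4.035276 = 1.345092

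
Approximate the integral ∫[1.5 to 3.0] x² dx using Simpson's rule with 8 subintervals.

f(x) = x²
a = 1.5, b = 3.0, n = 8
h = (b - a)/n = 0.187500

Simpson's rule: (h/3)[f(x₀) + 4f(x₁) + 2f(x₂) + ... + f(xₙ)]

x_0 = 1.5000, f(x_0) = 2.250000, coefficient = 1
x_1 = 1.6875, f(x_1) = 2.847656, coefficient = 4
x_2 = 1.8750, f(x_2) = 3.515625, coefficient = 2
x_3 = 2.0625, f(x_3) = 4.253906, coefficient = 4
x_4 = 2.2500, f(x_4) = 5.062500, coefficient = 2
x_5 = 2.4375, f(x_5) = 5.941406, coefficient = 4
x_6 = 2.6250, f(x_6) = 6.890625, coefficient = 2
x_7 = 2.8125, f(x_7) = 7.910156, coefficient = 4
x_8 = 3.0000, f(x_8) = 9.000000, coefficient = 1

I ≈ (0.187500/3) × 126.000000 = 7.875000
Exact value: 7.875000
Error: 0.000000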